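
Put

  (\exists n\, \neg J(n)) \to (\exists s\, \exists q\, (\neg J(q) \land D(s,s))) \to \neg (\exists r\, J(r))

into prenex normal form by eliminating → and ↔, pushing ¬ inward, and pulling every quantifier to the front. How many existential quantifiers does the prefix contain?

0

First replace A → B with ¬A ∨ B.
  \neg (\exists n\, \neg J(n)) \lor \neg (\exists s\, \exists q\, (\neg J(q) \land D(s,s))) \lor \neg (\exists r\, J(r))
Move each ¬ inward, flipping quantifiers it crosses:
  (\forall n\, J(n)) \lor (\forall s\, \forall q\, (J(q) \lor \neg D(s,s))) \lor (\forall r\, \neg J(r))
All bound variables are already distinct, so no renaming is needed.
Extract every quantifier outward, since the variables are now distinct and don't occur free across branches:
  \forall n\, \forall s\, \forall q\, \forall r\, (J(n) \lor J(q) \lor \neg D(s,s) \lor \neg J(r))
The prefix is \forall n \forall s \forall q \forall r: 4 universal, 0 existential.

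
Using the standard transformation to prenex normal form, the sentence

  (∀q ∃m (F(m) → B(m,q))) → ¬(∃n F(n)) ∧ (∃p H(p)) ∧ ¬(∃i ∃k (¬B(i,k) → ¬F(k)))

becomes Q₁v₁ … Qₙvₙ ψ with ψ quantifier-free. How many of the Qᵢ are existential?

Eliminate → and ↔ using ¬ and ∨.
  ¬(∀q ∃m (¬F(m) ∨ B(m,q))) ∨ ¬(∃n F(n)) ∧ (∃p H(p)) ∧ ¬(∃i ∃k (¬¬B(i,k) ∨ ¬F(k)))
Drive negations inward (¬∀x A ≡ ∃x ¬A, ¬∃x A ≡ ∀x ¬A, De Morgan for ∧/∨):
  (∃q ∀m (F(m) ∧ ¬B(m,q))) ∨ (∀n ¬F(n)) ∧ (∃p H(p)) ∧ (∀i ∀k (¬B(i,k) ∧ F(k)))
All bound variables are already distinct, so no renaming is needed.
Pull the quantifiers to the front (each side's bound variable is not free in the other side):
  ∃q ∀m ∀n ∃p ∀i ∀k (F(m) ∧ ¬B(m,q) ∨ ¬F(n) ∧ H(p) ∧ ¬B(i,k) ∧ F(k))
The prefix is ∃q ∀m ∀n ∃p ∀i ∀k: 4 universal, 2 existential.

2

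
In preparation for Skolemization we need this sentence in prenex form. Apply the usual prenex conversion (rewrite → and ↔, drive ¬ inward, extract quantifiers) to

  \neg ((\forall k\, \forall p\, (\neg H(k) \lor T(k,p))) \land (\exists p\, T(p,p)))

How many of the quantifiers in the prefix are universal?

Move each ¬ inward, flipping quantifiers it crosses:
  (\exists k\, \exists p\, (H(k) \land \neg T(k,p))) \lor (\forall p\, \neg T(p,p))
Standardize variables apart so no two quantifiers bind the same name: p↦b.
  (\exists k\, \exists p\, (H(k) \land \neg T(k,p))) \lor (\forall b\, \neg T(b,b))
Finally move all quantifiers to the prefix:
  \exists k\, \exists p\, \forall b\, (H(k) \land \neg T(k,p) \lor \neg T(b,b))
The prefix is \exists k \exists p \forall b: 1 universal, 2 existential.

1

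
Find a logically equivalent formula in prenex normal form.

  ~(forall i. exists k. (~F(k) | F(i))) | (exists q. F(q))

exists i. forall k. exists q. (F(k) & ~F(i) | F(q))

Drive negations inward (¬∀x A ≡ ∃x ¬A, ¬∃x A ≡ ∀x ¬A, De Morgan for ∧/∨):
  (exists i. forall k. (F(k) & ~F(i))) | (exists q. F(q))
Finally move all quantifiers to the prefix:
  exists i. forall k. exists q. (F(k) & ~F(i) | F(q))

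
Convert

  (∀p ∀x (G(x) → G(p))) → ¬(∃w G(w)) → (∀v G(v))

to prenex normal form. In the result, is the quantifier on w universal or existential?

First replace A → B with ¬A ∨ B.
  ¬(∀p ∀x (¬G(x) ∨ G(p))) ∨ ¬¬(∃w G(w)) ∨ (∀v G(v))
Move each ¬ inward, flipping quantifiers it crosses:
  (∃p ∃x (G(x) ∧ ¬G(p))) ∨ (∃w G(w)) ∨ (∀v G(v))
Finally move all quantifiers to the prefix:
  ∃p ∃x ∃w ∀v (G(x) ∧ ¬G(p) ∨ G(w) ∨ G(v))
The quantifier ∃w sits under an even number of negations (counting the antecedent side of each →), so it remains existential.

existential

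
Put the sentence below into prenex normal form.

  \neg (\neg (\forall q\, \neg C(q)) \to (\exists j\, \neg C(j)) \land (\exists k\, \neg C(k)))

\exists q\, \forall j\, \forall k\, (C(q) \land (C(j) \lor C(k)))

First replace A → B with ¬A ∨ B.
  \neg (\neg \neg (\forall q\, \neg C(q)) \lor (\exists j\, \neg C(j)) \land (\exists k\, \neg C(k)))
Move each ¬ inward, flipping quantifiers it crosses:
  (\exists q\, C(q)) \land ((\forall j\, C(j)) \lor (\forall k\, C(k)))
Extract every quantifier outward, since the variables are now distinct and don't occur free across branches:
  \exists q\, \forall j\, \forall k\, (C(q) \land (C(j) \lor C(k)))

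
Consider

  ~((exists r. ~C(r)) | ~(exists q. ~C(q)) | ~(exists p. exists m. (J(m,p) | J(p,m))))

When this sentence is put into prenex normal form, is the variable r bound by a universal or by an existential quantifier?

Drive negations inward (¬∀x A ≡ ∃x ¬A, ¬∃x A ≡ ∀x ¬A, De Morgan for ∧/∨):
  (forall r. C(r)) & (exists q. ~C(q)) & (exists p. exists m. (J(m,p) | J(p,m)))
All bound variables are already distinct, so no renaming is needed.
Finally move all quantifiers to the prefix:
  forall r. exists q. exists p. exists m. (C(r) & ~C(q) & (J(m,p) | J(p,m)))
The quantifier exists r sits under an odd number of negations, so it flips to forall r.

universal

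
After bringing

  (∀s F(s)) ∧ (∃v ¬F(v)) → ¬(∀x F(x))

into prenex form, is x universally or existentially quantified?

existential

Rewrite implications/biconditionals: A → B as ¬A ∨ B.
  ¬((∀s F(s)) ∧ (∃v ¬F(v))) ∨ ¬(∀x F(x))
Push ¬ through the quantifiers and connectives to reach negation normal form:
  (∃s ¬F(s)) ∨ (∀v F(v)) ∨ (∃x ¬F(x))
All bound variables are already distinct, so no renaming is needed.
Pull the quantifiers to the front (each side's bound variable is not free in the other side):
  ∃s ∀v ∃x (¬F(s) ∨ F(v) ∨ ¬F(x))
The quantifier ∀x sits under an odd number of negations (counting the antecedent side of each →), so it flips to ∃x.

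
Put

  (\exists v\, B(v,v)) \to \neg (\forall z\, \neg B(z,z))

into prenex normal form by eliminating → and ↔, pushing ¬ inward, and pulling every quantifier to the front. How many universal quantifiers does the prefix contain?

1

Rewrite implications/biconditionals: A → B as ¬A ∨ B.
  \neg (\exists v\, B(v,v)) \lor \neg (\forall z\, \neg B(z,z))
Move each ¬ inward, flipping quantifiers it crosses:
  (\forall v\, \neg B(v,v)) \lor (\exists z\, B(z,z))
Finally move all quantifiers to the prefix:
  \forall v\, \exists z\, (\neg B(v,v) \lor B(z,z))
The prefix is \forall v \exists z: 1 universal, 1 existential.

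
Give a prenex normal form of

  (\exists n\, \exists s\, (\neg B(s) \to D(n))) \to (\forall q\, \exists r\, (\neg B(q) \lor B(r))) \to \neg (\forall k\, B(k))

\forall n\, \forall s\, \exists q\, \forall r\, \exists k\, (\neg B(s) \land \neg D(n) \lor B(q) \land \neg B(r) \lor \neg B(k))

First replace A → B with ¬A ∨ B.
  \neg (\exists n\, \exists s\, (\neg \neg B(s) \lor D(n))) \lor \neg (\forall q\, \exists r\, (\neg B(q) \lor B(r))) \lor \neg (\forall k\, B(k))
Move each ¬ inward, flipping quantifiers it crosses:
  (\forall n\, \forall s\, (\neg B(s) \land \neg D(n))) \lor (\exists q\, \forall r\, (B(q) \land \neg B(r))) \lor (\exists k\, \neg B(k))
All bound variables are already distinct, so no renaming is needed.
Extract every quantifier outward, since the variables are now distinct and don't occur free across branches:
  \forall n\, \forall s\, \exists q\, \forall r\, \exists k\, (\neg B(s) \land \neg D(n) \lor B(q) \land \neg B(r) \lor \neg B(k))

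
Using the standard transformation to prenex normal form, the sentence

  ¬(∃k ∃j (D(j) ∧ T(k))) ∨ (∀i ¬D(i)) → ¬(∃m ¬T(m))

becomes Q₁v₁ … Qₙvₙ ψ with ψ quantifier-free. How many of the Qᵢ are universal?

Eliminate → and ↔ using ¬ and ∨.
  ¬(¬(∃k ∃j (D(j) ∧ T(k))) ∨ (∀i ¬D(i))) ∨ ¬(∃m ¬T(m))
Push ¬ through the quantifiers and connectives to reach negation normal form:
  (∃k ∃j (D(j) ∧ T(k))) ∧ (∃i D(i)) ∨ (∀m T(m))
All bound variables are already distinct, so no renaming is needed.
Extract every quantifier outward, since the variables are now distinct and don't occur free across branches:
  ∃k ∃j ∃i ∀m (D(j) ∧ T(k) ∧ D(i) ∨ T(m))
The prefix is ∃k ∃j ∃i ∀m: 1 universal, 3 existential.

1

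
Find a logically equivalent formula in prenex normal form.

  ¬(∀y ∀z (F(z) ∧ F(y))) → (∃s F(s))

First replace A → B with ¬A ∨ B.
  ¬¬(∀y ∀z (F(z) ∧ F(y))) ∨ (∃s F(s))
Drive negations inward (¬∀x A ≡ ∃x ¬A, ¬∃x A ≡ ∀x ¬A, De Morgan for ∧/∨):
  (∀y ∀z (F(z) ∧ F(y))) ∨ (∃s F(s))
Extract every quantifier outward, since the variables are now distinct and don't occur free across branches:
  ∀y ∀z ∃s (F(z) ∧ F(y) ∨ F(s))

∀y ∀z ∃s (F(z) ∧ F(y) ∨ F(s))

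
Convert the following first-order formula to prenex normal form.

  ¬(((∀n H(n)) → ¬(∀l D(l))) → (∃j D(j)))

Rewrite implications/biconditionals: A → B as ¬A ∨ B.
  ¬(¬(¬(∀n H(n)) ∨ ¬(∀l D(l))) ∨ (∃j D(j)))
Move each ¬ inward, flipping quantifiers it crosses:
  ((∃n ¬H(n)) ∨ (∃l ¬D(l))) ∧ (∀j ¬D(j))
All bound variables are already distinct, so no renaming is needed.
Extract every quantifier outward, since the variables are now distinct and don't occur free across branches:
  ∃n ∃l ∀j ((¬H(n) ∨ ¬D(l)) ∧ ¬D(j))

∃n ∃l ∀j ((¬H(n) ∨ ¬D(l)) ∧ ¬D(j))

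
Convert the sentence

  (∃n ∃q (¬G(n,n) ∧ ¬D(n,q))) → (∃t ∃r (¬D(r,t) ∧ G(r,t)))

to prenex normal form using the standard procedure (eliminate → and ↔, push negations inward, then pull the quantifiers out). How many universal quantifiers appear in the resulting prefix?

2

Eliminate → and ↔ using ¬ and ∨.
  ¬(∃n ∃q (¬G(n,n) ∧ ¬D(n,q))) ∨ (∃t ∃r (¬D(r,t) ∧ G(r,t)))
Drive negations inward (¬∀x A ≡ ∃x ¬A, ¬∃x A ≡ ∀x ¬A, De Morgan for ∧/∨):
  (∀n ∀q (G(n,n) ∨ D(n,q))) ∨ (∃t ∃r (¬D(r,t) ∧ G(r,t)))
All bound variables are already distinct, so no renaming is needed.
Extract every quantifier outward, since the variables are now distinct and don't occur free across branches:
  ∀n ∀q ∃t ∃r (G(n,n) ∨ D(n,q) ∨ ¬D(r,t) ∧ G(r,t))
The prefix is ∀n ∀q ∃t ∃r: 2 universal, 2 existential.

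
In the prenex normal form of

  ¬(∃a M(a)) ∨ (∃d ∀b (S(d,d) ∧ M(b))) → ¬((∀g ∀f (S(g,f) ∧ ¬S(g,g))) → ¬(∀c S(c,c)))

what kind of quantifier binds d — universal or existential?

First replace A → B with ¬A ∨ B.
  ¬(¬(∃a M(a)) ∨ (∃d ∀b (S(d,d) ∧ M(b)))) ∨ ¬(¬(∀g ∀f (S(g,f) ∧ ¬S(g,g))) ∨ ¬(∀c S(c,c)))
Drive negations inward (¬∀x A ≡ ∃x ¬A, ¬∃x A ≡ ∀x ¬A, De Morgan for ∧/∨):
  (∃a M(a)) ∧ (∀d ∃b (¬S(d,d) ∨ ¬M(b))) ∨ (∀g ∀f (S(g,f) ∧ ¬S(g,g))) ∧ (∀c S(c,c))
Pull the quantifiers to the front (each side's bound variable is not free in the other side):
  ∃a ∀d ∃b ∀g ∀f ∀c (M(a) ∧ (¬S(d,d) ∨ ¬M(b)) ∨ S(g,f) ∧ ¬S(g,g) ∧ S(c,c))
The quantifier ∃d sits under an odd number of negations (counting the antecedent side of each →), so it flips to ∀d.

universal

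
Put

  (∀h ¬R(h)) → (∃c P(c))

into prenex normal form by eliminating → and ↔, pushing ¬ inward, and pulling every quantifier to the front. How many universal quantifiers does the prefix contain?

Rewrite implications/biconditionals: A → B as ¬A ∨ B.
  ¬(∀h ¬R(h)) ∨ (∃c P(c))
Drive negations inward (¬∀x A ≡ ∃x ¬A, ¬∃x A ≡ ∀x ¬A, De Morgan for ∧/∨):
  (∃h R(h)) ∨ (∃c P(c))
All bound variables are already distinct, so no renaming is needed.
Finally move all quantifiers to the prefix:
  ∃h ∃c (R(h) ∨ P(c))
The prefix is ∃h ∃c: 0 universal, 2 existential.

0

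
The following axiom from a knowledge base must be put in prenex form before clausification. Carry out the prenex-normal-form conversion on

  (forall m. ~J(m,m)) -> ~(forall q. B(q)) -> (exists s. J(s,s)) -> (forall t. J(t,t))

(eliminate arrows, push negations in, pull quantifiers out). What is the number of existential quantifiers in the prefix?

1

Eliminate → and ↔ using ¬ and ∨.
  ~(forall m. ~J(m,m)) | ~~(forall q. B(q)) | ~(exists s. J(s,s)) | (forall t. J(t,t))
Drive negations inward (¬∀x A ≡ ∃x ¬A, ¬∃x A ≡ ∀x ¬A, De Morgan for ∧/∨):
  (exists m. J(m,m)) | (forall q. B(q)) | (forall s. ~J(s,s)) | (forall t. J(t,t))
All bound variables are already distinct, so no renaming is needed.
Pull the quantifiers to the front (each side's bound variable is not free in the other side):
  exists m. forall q. forall s. forall t. (J(m,m) | B(q) | ~J(s,s) | J(t,t))
The prefix is exists m forall q forall s forall t: 3 universal, 1 existential.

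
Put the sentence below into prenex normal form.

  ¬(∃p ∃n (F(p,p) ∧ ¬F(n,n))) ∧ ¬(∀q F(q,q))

∀p ∀n ∃q ((¬F(p,p) ∨ F(n,n)) ∧ ¬F(q,q))

Move each ¬ inward, flipping quantifiers it crosses:
  (∀p ∀n (¬F(p,p) ∨ F(n,n))) ∧ (∃q ¬F(q,q))
All bound variables are already distinct, so no renaming is needed.
Extract every quantifier outward, since the variables are now distinct and don't occur free across branches:
  ∀p ∀n ∃q ((¬F(p,p) ∨ F(n,n)) ∧ ¬F(q,q))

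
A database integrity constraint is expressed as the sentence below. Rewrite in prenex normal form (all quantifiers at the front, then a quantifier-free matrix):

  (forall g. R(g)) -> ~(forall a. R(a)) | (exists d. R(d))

exists g. exists a. exists d. (~R(g) | ~R(a) | R(d))

First replace A → B with ¬A ∨ B.
  ~(forall g. R(g)) | ~(forall a. R(a)) | (exists d. R(d))
Push ¬ through the quantifiers and connectives to reach negation normal form:
  (exists g. ~R(g)) | (exists a. ~R(a)) | (exists d. R(d))
All bound variables are already distinct, so no renaming is needed.
Extract every quantifier outward, since the variables are now distinct and don't occur free across branches:
  exists g. exists a. exists d. (~R(g) | ~R(a) | R(d))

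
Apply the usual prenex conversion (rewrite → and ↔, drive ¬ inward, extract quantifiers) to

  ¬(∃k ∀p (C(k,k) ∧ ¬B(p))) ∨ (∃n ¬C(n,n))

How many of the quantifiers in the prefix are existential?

2

Push ¬ through the quantifiers and connectives to reach negation normal form:
  (∀k ∃p (¬C(k,k) ∨ B(p))) ∨ (∃n ¬C(n,n))
All bound variables are already distinct, so no renaming is needed.
Extract every quantifier outward, since the variables are now distinct and don't occur free across branches:
  ∀k ∃p ∃n (¬C(k,k) ∨ B(p) ∨ ¬C(n,n))
The prefix is ∀k ∃p ∃n: 1 universal, 2 existential.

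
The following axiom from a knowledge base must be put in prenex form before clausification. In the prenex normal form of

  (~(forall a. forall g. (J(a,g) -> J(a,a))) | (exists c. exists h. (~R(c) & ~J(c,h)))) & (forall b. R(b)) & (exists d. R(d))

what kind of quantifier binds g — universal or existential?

existential

Rewrite implications/biconditionals: A → B as ¬A ∨ B.
  (~(forall a. forall g. (~J(a,g) | J(a,a))) | (exists c. exists h. (~R(c) & ~J(c,h)))) & (forall b. R(b)) & (exists d. R(d))
Drive negations inward (¬∀x A ≡ ∃x ¬A, ¬∃x A ≡ ∀x ¬A, De Morgan for ∧/∨):
  ((exists a. exists g. (J(a,g) & ~J(a,a))) | (exists c. exists h. (~R(c) & ~J(c,h)))) & (forall b. R(b)) & (exists d. R(d))
All bound variables are already distinct, so no renaming is needed.
Finally move all quantifiers to the prefix:
  exists a. exists g. exists c. exists h. forall b. exists d. ((J(a,g) & ~J(a,a) | ~R(c) & ~J(c,h)) & R(b) & R(d))
The quantifier forall g sits under an odd number of negations (counting the antecedent side of each →), so it flips to exists g.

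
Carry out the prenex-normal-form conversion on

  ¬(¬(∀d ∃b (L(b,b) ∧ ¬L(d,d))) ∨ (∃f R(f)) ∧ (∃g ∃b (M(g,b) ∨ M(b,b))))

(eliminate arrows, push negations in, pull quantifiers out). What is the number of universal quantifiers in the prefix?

Push ¬ through the quantifiers and connectives to reach negation normal form:
  (∀d ∃b (L(b,b) ∧ ¬L(d,d))) ∧ ((∀f ¬R(f)) ∨ (∀g ∀b (¬M(g,b) ∧ ¬M(b,b))))
Give each quantifier a distinct variable: b↦s.
  (∀d ∃b (L(b,b) ∧ ¬L(d,d))) ∧ ((∀f ¬R(f)) ∨ (∀g ∀s (¬M(g,s) ∧ ¬M(s,s))))
Finally move all quantifiers to the prefix:
  ∀d ∃b ∀f ∀g ∀s (L(b,b) ∧ ¬L(d,d) ∧ (¬R(f) ∨ ¬M(g,s) ∧ ¬M(s,s)))
The prefix is ∀d ∃b ∀f ∀g ∀s: 4 universal, 1 existential.

4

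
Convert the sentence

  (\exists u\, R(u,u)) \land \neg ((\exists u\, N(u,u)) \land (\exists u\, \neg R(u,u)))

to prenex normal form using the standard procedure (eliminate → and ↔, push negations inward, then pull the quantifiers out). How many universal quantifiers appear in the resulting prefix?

Push ¬ through the quantifiers and connectives to reach negation normal form:
  (\exists u\, R(u,u)) \land ((\forall u\, \neg N(u,u)) \lor (\forall u\, R(u,u)))
Give each quantifier a distinct variable: u↦u1, u↦s.
  (\exists u\, R(u,u)) \land ((\forall u1\, \neg N(u1,u1)) \lor (\forall s\, R(s,s)))
Finally move all quantifiers to the prefix:
  \exists u\, \forall u1\, \forall s\, (R(u,u) \land (\neg N(u1,u1) \lor R(s,s)))
The prefix is \exists u \forall u1 \forall s: 2 universal, 1 existential.

2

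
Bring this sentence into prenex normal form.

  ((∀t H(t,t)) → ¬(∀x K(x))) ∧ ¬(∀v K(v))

Rewrite implications/biconditionals: A → B as ¬A ∨ B.
  (¬(∀t H(t,t)) ∨ ¬(∀x K(x))) ∧ ¬(∀v K(v))
Move each ¬ inward, flipping quantifiers it crosses:
  ((∃t ¬H(t,t)) ∨ (∃x ¬K(x))) ∧ (∃v ¬K(v))
All bound variables are already distinct, so no renaming is needed.
Pull the quantifiers to the front (each side's bound variable is not free in the other side):
  ∃t ∃x ∃v ((¬H(t,t) ∨ ¬K(x)) ∧ ¬K(v))

∃t ∃x ∃v ((¬H(t,t) ∨ ¬K(x)) ∧ ¬K(v))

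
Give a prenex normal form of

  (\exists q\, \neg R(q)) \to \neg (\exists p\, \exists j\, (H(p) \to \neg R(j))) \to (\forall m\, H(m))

Rewrite implications/biconditionals: A → B as ¬A ∨ B.
  \neg (\exists q\, \neg R(q)) \lor \neg \neg (\exists p\, \exists j\, (\neg H(p) \lor \neg R(j))) \lor (\forall m\, H(m))
Push ¬ through the quantifiers and connectives to reach negation normal form:
  (\forall q\, R(q)) \lor (\exists p\, \exists j\, (\neg H(p) \lor \neg R(j))) \lor (\forall m\, H(m))
All bound variables are already distinct, so no renaming is needed.
Finally move all quantifiers to the prefix:
  \forall q\, \exists p\, \exists j\, \forall m\, (R(q) \lor \neg H(p) \lor \neg R(j) \lor H(m))

\forall q\, \exists p\, \exists j\, \forall m\, (R(q) \lor \neg H(p) \lor \neg R(j) \lor H(m))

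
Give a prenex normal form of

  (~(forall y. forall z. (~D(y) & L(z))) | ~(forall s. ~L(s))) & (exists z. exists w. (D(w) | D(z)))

exists y. exists z. exists s. exists p. exists w. ((D(y) | ~L(z) | L(s)) & (D(w) | D(p)))

Move each ¬ inward, flipping quantifiers it crosses:
  ((exists y. exists z. (D(y) | ~L(z))) | (exists s. L(s))) & (exists z. exists w. (D(w) | D(z)))
Give each quantifier a distinct variable: z↦p.
  ((exists y. exists z. (D(y) | ~L(z))) | (exists s. L(s))) & (exists p. exists w. (D(w) | D(p)))
Pull the quantifiers to the front (each side's bound variable is not free in the other side):
  exists y. exists z. exists s. exists p. exists w. ((D(y) | ~L(z) | L(s)) & (D(w) | D(p)))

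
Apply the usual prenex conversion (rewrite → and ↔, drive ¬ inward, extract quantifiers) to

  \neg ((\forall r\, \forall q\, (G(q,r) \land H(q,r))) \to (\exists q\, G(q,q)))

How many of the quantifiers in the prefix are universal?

3

First replace A → B with ¬A ∨ B.
  \neg (\neg (\forall r\, \forall q\, (G(q,r) \land H(q,r))) \lor (\exists q\, G(q,q)))
Move each ¬ inward, flipping quantifiers it crosses:
  (\forall r\, \forall q\, (G(q,r) \land H(q,r))) \land (\forall q\, \neg G(q,q))
Give each quantifier a distinct variable: q↦s.
  (\forall r\, \forall q\, (G(q,r) \land H(q,r))) \land (\forall s\, \neg G(s,s))
Extract every quantifier outward, since the variables are now distinct and don't occur free across branches:
  \forall r\, \forall q\, \forall s\, (G(q,r) \land H(q,r) \land \neg G(s,s))
The prefix is \forall r \forall q \forall s: 3 universal, 0 existential.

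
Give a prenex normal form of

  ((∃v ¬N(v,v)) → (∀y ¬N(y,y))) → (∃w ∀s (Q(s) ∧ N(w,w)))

Rewrite implications/biconditionals: A → B as ¬A ∨ B.
  ¬(¬(∃v ¬N(v,v)) ∨ (∀y ¬N(y,y))) ∨ (∃w ∀s (Q(s) ∧ N(w,w)))
Push ¬ through the quantifiers and connectives to reach negation normal form:
  (∃v ¬N(v,v)) ∧ (∃y N(y,y)) ∨ (∃w ∀s (Q(s) ∧ N(w,w)))
All bound variables are already distinct, so no renaming is needed.
Extract every quantifier outward, since the variables are now distinct and don't occur free across branches:
  ∃v ∃y ∃w ∀s (¬N(v,v) ∧ N(y,y) ∨ Q(s) ∧ N(w,w))

∃v ∃y ∃w ∀s (¬N(v,v) ∧ N(y,y) ∨ Q(s) ∧ N(w,w))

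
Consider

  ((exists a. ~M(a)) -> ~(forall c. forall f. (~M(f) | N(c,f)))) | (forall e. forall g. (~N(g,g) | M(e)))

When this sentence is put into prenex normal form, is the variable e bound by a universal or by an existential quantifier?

Eliminate → and ↔ using ¬ and ∨.
  ~(exists a. ~M(a)) | ~(forall c. forall f. (~M(f) | N(c,f))) | (forall e. forall g. (~N(g,g) | M(e)))
Move each ¬ inward, flipping quantifiers it crosses:
  (forall a. M(a)) | (exists c. exists f. (M(f) & ~N(c,f))) | (forall e. forall g. (~N(g,g) | M(e)))
Extract every quantifier outward, since the variables are now distinct and don't occur free across branches:
  forall a. exists c. exists f. forall e. forall g. (M(a) | M(f) & ~N(c,f) | ~N(g,g) | M(e))
The quantifier forall e sits under an even number of negations (counting the antecedent side of each →), so it remains universal.

universal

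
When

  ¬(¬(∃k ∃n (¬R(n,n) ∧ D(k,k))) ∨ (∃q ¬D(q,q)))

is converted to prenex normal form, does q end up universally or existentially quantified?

Drive negations inward (¬∀x A ≡ ∃x ¬A, ¬∃x A ≡ ∀x ¬A, De Morgan for ∧/∨):
  (∃k ∃n (¬R(n,n) ∧ D(k,k))) ∧ (∀q D(q,q))
Finally move all quantifiers to the prefix:
  ∃k ∃n ∀q (¬R(n,n) ∧ D(k,k) ∧ D(q,q))
The quantifier ∃q sits under an odd number of negations, so it flips to ∀q.

universal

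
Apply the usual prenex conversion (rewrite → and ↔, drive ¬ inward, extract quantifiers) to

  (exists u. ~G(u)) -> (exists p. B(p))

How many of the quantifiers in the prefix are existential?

1

First replace A → B with ¬A ∨ B.
  ~(exists u. ~G(u)) | (exists p. B(p))
Drive negations inward (¬∀x A ≡ ∃x ¬A, ¬∃x A ≡ ∀x ¬A, De Morgan for ∧/∨):
  (forall u. G(u)) | (exists p. B(p))
Finally move all quantifiers to the prefix:
  forall u. exists p. (G(u) | B(p))
The prefix is forall u exists p: 1 universal, 1 existential.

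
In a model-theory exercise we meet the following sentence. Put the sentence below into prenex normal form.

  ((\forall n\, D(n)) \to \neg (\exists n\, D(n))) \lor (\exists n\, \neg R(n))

\exists n\, \forall x\, \exists r\, (\neg D(n) \lor \neg D(x) \lor \neg R(r))

Rewrite implications/biconditionals: A → B as ¬A ∨ B.
  \neg (\forall n\, D(n)) \lor \neg (\exists n\, D(n)) \lor (\exists n\, \neg R(n))
Drive negations inward (¬∀x A ≡ ∃x ¬A, ¬∃x A ≡ ∀x ¬A, De Morgan for ∧/∨):
  (\exists n\, \neg D(n)) \lor (\forall n\, \neg D(n)) \lor (\exists n\, \neg R(n))
Rename bound variables to avoid capture: n↦x, n↦r.
  (\exists n\, \neg D(n)) \lor (\forall x\, \neg D(x)) \lor (\exists r\, \neg R(r))
Finally move all quantifiers to the prefix:
  \exists n\, \forall x\, \exists r\, (\neg D(n) \lor \neg D(x) \lor \neg R(r))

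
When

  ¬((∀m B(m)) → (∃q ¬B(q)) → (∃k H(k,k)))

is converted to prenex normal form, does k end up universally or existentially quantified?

universal

Eliminate → and ↔ using ¬ and ∨.
  ¬(¬(∀m B(m)) ∨ ¬(∃q ¬B(q)) ∨ (∃k H(k,k)))
Drive negations inward (¬∀x A ≡ ∃x ¬A, ¬∃x A ≡ ∀x ¬A, De Morgan for ∧/∨):
  (∀m B(m)) ∧ (∃q ¬B(q)) ∧ (∀k ¬H(k,k))
All bound variables are already distinct, so no renaming is needed.
Pull the quantifiers to the front (each side's bound variable is not free in the other side):
  ∀m ∃q ∀k (B(m) ∧ ¬B(q) ∧ ¬H(k,k))
The quantifier ∃k sits under an odd number of negations (counting the antecedent side of each →), so it flips to ∀k.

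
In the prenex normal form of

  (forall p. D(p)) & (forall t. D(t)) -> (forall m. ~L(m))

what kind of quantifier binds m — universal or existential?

universal

Rewrite implications/biconditionals: A → B as ¬A ∨ B.
  ~((forall p. D(p)) & (forall t. D(t))) | (forall m. ~L(m))
Move each ¬ inward, flipping quantifiers it crosses:
  (exists p. ~D(p)) | (exists t. ~D(t)) | (forall m. ~L(m))
Extract every quantifier outward, since the variables are now distinct and don't occur free across branches:
  exists p. exists t. forall m. (~D(p) | ~D(t) | ~L(m))
The quantifier forall m sits under an even number of negations (counting the antecedent side of each →), so it remains universal.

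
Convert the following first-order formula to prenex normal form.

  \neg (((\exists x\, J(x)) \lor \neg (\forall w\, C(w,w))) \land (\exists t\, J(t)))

Push ¬ through the quantifiers and connectives to reach negation normal form:
  (\forall x\, \neg J(x)) \land (\forall w\, C(w,w)) \lor (\forall t\, \neg J(t))
All bound variables are already distinct, so no renaming is needed.
Finally move all quantifiers to the prefix:
  \forall x\, \forall w\, \forall t\, (\neg J(x) \land C(w,w) \lor \neg J(t))

\forall x\, \forall w\, \forall t\, (\neg J(x) \land C(w,w) \lor \neg J(t))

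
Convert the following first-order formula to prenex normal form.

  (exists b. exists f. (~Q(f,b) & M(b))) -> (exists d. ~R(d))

Rewrite implications/biconditionals: A → B as ¬A ∨ B.
  ~(exists b. exists f. (~Q(f,b) & M(b))) | (exists d. ~R(d))
Push ¬ through the quantifiers and connectives to reach negation normal form:
  (forall b. forall f. (Q(f,b) | ~M(b))) | (exists d. ~R(d))
Extract every quantifier outward, since the variables are now distinct and don't occur free across branches:
  forall b. forall f. exists d. (Q(f,b) | ~M(b) | ~R(d))

forall b. forall f. exists d. (Q(f,b) | ~M(b) | ~R(d))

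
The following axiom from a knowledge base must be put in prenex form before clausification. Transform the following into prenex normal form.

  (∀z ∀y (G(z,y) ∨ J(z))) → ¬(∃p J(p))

∃z ∃y ∀p (¬G(z,y) ∧ ¬J(z) ∨ ¬J(p))

Eliminate → and ↔ using ¬ and ∨.
  ¬(∀z ∀y (G(z,y) ∨ J(z))) ∨ ¬(∃p J(p))
Push ¬ through the quantifiers and connectives to reach negation normal form:
  (∃z ∃y (¬G(z,y) ∧ ¬J(z))) ∨ (∀p ¬J(p))
Finally move all quantifiers to the prefix:
  ∃z ∃y ∀p (¬G(z,y) ∧ ¬J(z) ∨ ¬J(p))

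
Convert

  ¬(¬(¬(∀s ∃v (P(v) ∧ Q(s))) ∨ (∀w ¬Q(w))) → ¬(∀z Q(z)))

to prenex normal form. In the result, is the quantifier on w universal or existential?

Eliminate → and ↔ using ¬ and ∨.
  ¬(¬¬(¬(∀s ∃v (P(v) ∧ Q(s))) ∨ (∀w ¬Q(w))) ∨ ¬(∀z Q(z)))
Push ¬ through the quantifiers and connectives to reach negation normal form:
  (∀s ∃v (P(v) ∧ Q(s))) ∧ (∃w Q(w)) ∧ (∀z Q(z))
All bound variables are already distinct, so no renaming is needed.
Pull the quantifiers to the front (each side's bound variable is not free in the other side):
  ∀s ∃v ∃w ∀z (P(v) ∧ Q(s) ∧ Q(w) ∧ Q(z))
The quantifier ∀w sits under an odd number of negations (counting the antecedent side of each →), so it flips to ∃w.

existential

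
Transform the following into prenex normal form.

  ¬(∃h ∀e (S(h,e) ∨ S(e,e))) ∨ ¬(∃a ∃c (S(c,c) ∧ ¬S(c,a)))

Move each ¬ inward, flipping quantifiers it crosses:
  (∀h ∃e (¬S(h,e) ∧ ¬S(e,e))) ∨ (∀a ∀c (¬S(c,c) ∨ S(c,a)))
Pull the quantifiers to the front (each side's bound variable is not free in the other side):
  ∀h ∃e ∀a ∀c (¬S(h,e) ∧ ¬S(e,e) ∨ ¬S(c,c) ∨ S(c,a))

∀h ∃e ∀a ∀c (¬S(h,e) ∧ ¬S(e,e) ∨ ¬S(c,c) ∨ S(c,a))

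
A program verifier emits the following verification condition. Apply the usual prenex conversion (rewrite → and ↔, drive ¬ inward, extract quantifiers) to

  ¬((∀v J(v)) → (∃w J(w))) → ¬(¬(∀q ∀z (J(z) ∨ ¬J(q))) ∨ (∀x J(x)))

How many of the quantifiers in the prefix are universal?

Eliminate → and ↔ using ¬ and ∨.
  ¬¬(¬(∀v J(v)) ∨ (∃w J(w))) ∨ ¬(¬(∀q ∀z (J(z) ∨ ¬J(q))) ∨ (∀x J(x)))
Move each ¬ inward, flipping quantifiers it crosses:
  (∃v ¬J(v)) ∨ (∃w J(w)) ∨ (∀q ∀z (J(z) ∨ ¬J(q))) ∧ (∃x ¬J(x))
Pull the quantifiers to the front (each side's bound variable is not free in the other side):
  ∃v ∃w ∀q ∀z ∃x (¬J(v) ∨ J(w) ∨ (J(z) ∨ ¬J(q)) ∧ ¬J(x))
The prefix is ∃v ∃w ∀q ∀z ∃x: 2 universal, 3 existential.

2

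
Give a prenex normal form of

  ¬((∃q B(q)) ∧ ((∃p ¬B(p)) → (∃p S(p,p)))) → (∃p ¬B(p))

∃q ∀p ∃c ∃r (B(q) ∧ (B(p) ∨ S(c,c)) ∨ ¬B(r))

Rewrite implications/biconditionals: A → B as ¬A ∨ B.
  ¬¬((∃q B(q)) ∧ (¬(∃p ¬B(p)) ∨ (∃p S(p,p)))) ∨ (∃p ¬B(p))
Move each ¬ inward, flipping quantifiers it crosses:
  (∃q B(q)) ∧ ((∀p B(p)) ∨ (∃p S(p,p))) ∨ (∃p ¬B(p))
Rename bound variables to avoid capture: p↦c, p↦r.
  (∃q B(q)) ∧ ((∀p B(p)) ∨ (∃c S(c,c))) ∨ (∃r ¬B(r))
Pull the quantifiers to the front (each side's bound variable is not free in the other side):
  ∃q ∀p ∃c ∃r (B(q) ∧ (B(p) ∨ S(c,c)) ∨ ¬B(r))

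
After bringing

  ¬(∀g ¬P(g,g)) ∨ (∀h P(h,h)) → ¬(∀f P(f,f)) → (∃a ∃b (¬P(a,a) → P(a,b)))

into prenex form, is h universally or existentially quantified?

existential

Eliminate → and ↔ using ¬ and ∨.
  ¬(¬(∀g ¬P(g,g)) ∨ (∀h P(h,h))) ∨ ¬¬(∀f P(f,f)) ∨ (∃a ∃b (¬¬P(a,a) ∨ P(a,b)))
Push ¬ through the quantifiers and connectives to reach negation normal form:
  (∀g ¬P(g,g)) ∧ (∃h ¬P(h,h)) ∨ (∀f P(f,f)) ∨ (∃a ∃b (P(a,a) ∨ P(a,b)))
Extract every quantifier outward, since the variables are now distinct and don't occur free across branches:
  ∀g ∃h ∀f ∃a ∃b (¬P(g,g) ∧ ¬P(h,h) ∨ P(f,f) ∨ P(a,a) ∨ P(a,b))
The quantifier ∀h sits under an odd number of negations (counting the antecedent side of each →), so it flips to ∃h.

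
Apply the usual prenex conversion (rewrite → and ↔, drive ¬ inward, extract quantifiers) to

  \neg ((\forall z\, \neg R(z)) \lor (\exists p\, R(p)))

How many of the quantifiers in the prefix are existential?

1

Drive negations inward (¬∀x A ≡ ∃x ¬A, ¬∃x A ≡ ∀x ¬A, De Morgan for ∧/∨):
  (\exists z\, R(z)) \land (\forall p\, \neg R(p))
All bound variables are already distinct, so no renaming is needed.
Finally move all quantifiers to the prefix:
  \exists z\, \forall p\, (R(z) \land \neg R(p))
The prefix is \exists z \forall p: 1 universal, 1 existential.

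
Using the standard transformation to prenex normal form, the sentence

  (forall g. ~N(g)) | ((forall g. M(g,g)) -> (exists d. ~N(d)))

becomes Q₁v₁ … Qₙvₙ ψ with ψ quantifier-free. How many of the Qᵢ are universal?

First replace A → B with ¬A ∨ B.
  (forall g. ~N(g)) | ~(forall g. M(g,g)) | (exists d. ~N(d))
Drive negations inward (¬∀x A ≡ ∃x ¬A, ¬∃x A ≡ ∀x ¬A, De Morgan for ∧/∨):
  (forall g. ~N(g)) | (exists g. ~M(g,g)) | (exists d. ~N(d))
Standardize variables apart so no two quantifiers bind the same name: g↦t.
  (forall g. ~N(g)) | (exists t. ~M(t,t)) | (exists d. ~N(d))
Finally move all quantifiers to the prefix:
  forall g. exists t. exists d. (~N(g) | ~M(t,t) | ~N(d))
The prefix is forall g exists t exists d: 1 universal, 2 existential.

1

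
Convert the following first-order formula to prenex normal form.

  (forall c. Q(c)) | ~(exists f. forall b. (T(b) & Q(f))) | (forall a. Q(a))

Drive negations inward (¬∀x A ≡ ∃x ¬A, ¬∃x A ≡ ∀x ¬A, De Morgan for ∧/∨):
  (forall c. Q(c)) | (forall f. exists b. (~T(b) | ~Q(f))) | (forall a. Q(a))
Pull the quantifiers to the front (each side's bound variable is not free in the other side):
  forall c. forall f. exists b. forall a. (Q(c) | ~T(b) | ~Q(f) | Q(a))

forall c. forall f. exists b. forall a. (Q(c) | ~T(b) | ~Q(f) | Q(a))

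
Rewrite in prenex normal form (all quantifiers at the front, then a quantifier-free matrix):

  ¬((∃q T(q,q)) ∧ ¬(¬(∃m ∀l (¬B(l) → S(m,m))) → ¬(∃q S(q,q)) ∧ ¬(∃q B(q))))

∀q ∃m ∀l ∀z1 ∀c (¬T(q,q) ∨ B(l) ∨ S(m,m) ∨ ¬S(z1,z1) ∧ ¬B(c))

First replace A → B with ¬A ∨ B.
  ¬((∃q T(q,q)) ∧ ¬(¬¬(∃m ∀l (¬¬B(l) ∨ S(m,m))) ∨ ¬(∃q S(q,q)) ∧ ¬(∃q B(q))))
Move each ¬ inward, flipping quantifiers it crosses:
  (∀q ¬T(q,q)) ∨ (∃m ∀l (B(l) ∨ S(m,m))) ∨ (∀q ¬S(q,q)) ∧ (∀q ¬B(q))
Rename bound variables to avoid capture: q↦z1, q↦c.
  (∀q ¬T(q,q)) ∨ (∃m ∀l (B(l) ∨ S(m,m))) ∨ (∀z1 ¬S(z1,z1)) ∧ (∀c ¬B(c))
Finally move all quantifiers to the prefix:
  ∀q ∃m ∀l ∀z1 ∀c (¬T(q,q) ∨ B(l) ∨ S(m,m) ∨ ¬S(z1,z1) ∧ ¬B(c))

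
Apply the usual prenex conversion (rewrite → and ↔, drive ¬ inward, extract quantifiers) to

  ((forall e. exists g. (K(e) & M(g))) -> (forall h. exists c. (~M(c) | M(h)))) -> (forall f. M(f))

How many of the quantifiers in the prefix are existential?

First replace A → B with ¬A ∨ B.
  ~(~(forall e. exists g. (K(e) & M(g))) | (forall h. exists c. (~M(c) | M(h)))) | (forall f. M(f))
Drive negations inward (¬∀x A ≡ ∃x ¬A, ¬∃x A ≡ ∀x ¬A, De Morgan for ∧/∨):
  (forall e. exists g. (K(e) & M(g))) & (exists h. forall c. (M(c) & ~M(h))) | (forall f. M(f))
Extract every quantifier outward, since the variables are now distinct and don't occur free across branches:
  forall e. exists g. exists h. forall c. forall f. (K(e) & M(g) & M(c) & ~M(h) | M(f))
The prefix is forall e exists g exists h forall c forall f: 3 universal, 2 existential.

2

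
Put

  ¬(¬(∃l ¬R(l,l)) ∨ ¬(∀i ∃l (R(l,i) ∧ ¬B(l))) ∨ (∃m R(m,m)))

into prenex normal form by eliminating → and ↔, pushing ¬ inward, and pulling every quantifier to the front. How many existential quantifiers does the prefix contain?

2

Push ¬ through the quantifiers and connectives to reach negation normal form:
  (∃l ¬R(l,l)) ∧ (∀i ∃l (R(l,i) ∧ ¬B(l))) ∧ (∀m ¬R(m,m))
Standardize variables apart so no two quantifiers bind the same name: l↦x.
  (∃l ¬R(l,l)) ∧ (∀i ∃x (R(x,i) ∧ ¬B(x))) ∧ (∀m ¬R(m,m))
Finally move all quantifiers to the prefix:
  ∃l ∀i ∃x ∀m (¬R(l,l) ∧ R(x,i) ∧ ¬B(x) ∧ ¬R(m,m))
The prefix is ∃l ∀i ∃x ∀m: 2 universal, 2 existential.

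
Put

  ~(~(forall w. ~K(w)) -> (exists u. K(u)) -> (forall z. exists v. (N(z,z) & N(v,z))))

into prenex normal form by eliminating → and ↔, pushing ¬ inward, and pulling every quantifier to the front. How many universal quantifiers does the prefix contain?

1

Eliminate → and ↔ using ¬ and ∨.
  ~(~~(forall w. ~K(w)) | ~(exists u. K(u)) | (forall z. exists v. (N(z,z) & N(v,z))))
Drive negations inward (¬∀x A ≡ ∃x ¬A, ¬∃x A ≡ ∀x ¬A, De Morgan for ∧/∨):
  (exists w. K(w)) & (exists u. K(u)) & (exists z. forall v. (~N(z,z) | ~N(v,z)))
All bound variables are already distinct, so no renaming is needed.
Finally move all quantifiers to the prefix:
  exists w. exists u. exists z. forall v. (K(w) & K(u) & (~N(z,z) | ~N(v,z)))
The prefix is exists w exists u exists z forall v: 1 universal, 3 existential.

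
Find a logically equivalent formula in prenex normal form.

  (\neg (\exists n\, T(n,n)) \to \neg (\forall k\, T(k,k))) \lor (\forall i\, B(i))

\exists n\, \exists k\, \forall i\, (T(n,n) \lor \neg T(k,k) \lor B(i))

First replace A → B with ¬A ∨ B.
  \neg \neg (\exists n\, T(n,n)) \lor \neg (\forall k\, T(k,k)) \lor (\forall i\, B(i))
Move each ¬ inward, flipping quantifiers it crosses:
  (\exists n\, T(n,n)) \lor (\exists k\, \neg T(k,k)) \lor (\forall i\, B(i))
All bound variables are already distinct, so no renaming is needed.
Finally move all quantifiers to the prefix:
  \exists n\, \exists k\, \forall i\, (T(n,n) \lor \neg T(k,k) \lor B(i))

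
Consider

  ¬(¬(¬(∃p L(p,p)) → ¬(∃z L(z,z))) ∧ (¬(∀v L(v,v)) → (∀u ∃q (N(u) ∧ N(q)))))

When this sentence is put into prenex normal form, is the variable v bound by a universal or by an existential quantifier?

existential

First replace A → B with ¬A ∨ B.
  ¬(¬(¬¬(∃p L(p,p)) ∨ ¬(∃z L(z,z))) ∧ (¬¬(∀v L(v,v)) ∨ (∀u ∃q (N(u) ∧ N(q)))))
Drive negations inward (¬∀x A ≡ ∃x ¬A, ¬∃x A ≡ ∀x ¬A, De Morgan for ∧/∨):
  (∃p L(p,p)) ∨ (∀z ¬L(z,z)) ∨ (∃v ¬L(v,v)) ∧ (∃u ∀q (¬N(u) ∨ ¬N(q)))
Extract every quantifier outward, since the variables are now distinct and don't occur free across branches:
  ∃p ∀z ∃v ∃u ∀q (L(p,p) ∨ ¬L(z,z) ∨ ¬L(v,v) ∧ (¬N(u) ∨ ¬N(q)))
The quantifier ∀v sits under an odd number of negations (counting the antecedent side of each →), so it flips to ∃v.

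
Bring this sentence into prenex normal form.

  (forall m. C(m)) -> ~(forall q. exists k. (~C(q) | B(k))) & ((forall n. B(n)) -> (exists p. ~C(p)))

exists m. exists q. forall k. exists n. exists p. (~C(m) | C(q) & ~B(k) & (~B(n) | ~C(p)))

Eliminate → and ↔ using ¬ and ∨.
  ~(forall m. C(m)) | ~(forall q. exists k. (~C(q) | B(k))) & (~(forall n. B(n)) | (exists p. ~C(p)))
Drive negations inward (¬∀x A ≡ ∃x ¬A, ¬∃x A ≡ ∀x ¬A, De Morgan for ∧/∨):
  (exists m. ~C(m)) | (exists q. forall k. (C(q) & ~B(k))) & ((exists n. ~B(n)) | (exists p. ~C(p)))
Extract every quantifier outward, since the variables are now distinct and don't occur free across branches:
  exists m. exists q. forall k. exists n. exists p. (~C(m) | C(q) & ~B(k) & (~B(n) | ~C(p)))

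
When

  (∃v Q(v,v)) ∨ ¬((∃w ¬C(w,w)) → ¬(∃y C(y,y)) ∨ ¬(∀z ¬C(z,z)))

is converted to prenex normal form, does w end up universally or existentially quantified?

existential

Eliminate → and ↔ using ¬ and ∨.
  (∃v Q(v,v)) ∨ ¬(¬(∃w ¬C(w,w)) ∨ ¬(∃y C(y,y)) ∨ ¬(∀z ¬C(z,z)))
Push ¬ through the quantifiers and connectives to reach negation normal form:
  (∃v Q(v,v)) ∨ (∃w ¬C(w,w)) ∧ (∃y C(y,y)) ∧ (∀z ¬C(z,z))
All bound variables are already distinct, so no renaming is needed.
Finally move all quantifiers to the prefix:
  ∃v ∃w ∃y ∀z (Q(v,v) ∨ ¬C(w,w) ∧ C(y,y) ∧ ¬C(z,z))
The quantifier ∃w sits under an even number of negations (counting the antecedent side of each →), so it remains existential.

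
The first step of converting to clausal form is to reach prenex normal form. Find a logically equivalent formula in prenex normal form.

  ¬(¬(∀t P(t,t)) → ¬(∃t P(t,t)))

Eliminate → and ↔ using ¬ and ∨.
  ¬(¬¬(∀t P(t,t)) ∨ ¬(∃t P(t,t)))
Push ¬ through the quantifiers and connectives to reach negation normal form:
  (∃t ¬P(t,t)) ∧ (∃t P(t,t))
Rename bound variables to avoid capture: t↦w.
  (∃t ¬P(t,t)) ∧ (∃w P(w,w))
Finally move all quantifiers to the prefix:
  ∃t ∃w (¬P(t,t) ∧ P(w,w))

∃t ∃w (¬P(t,t) ∧ P(w,w))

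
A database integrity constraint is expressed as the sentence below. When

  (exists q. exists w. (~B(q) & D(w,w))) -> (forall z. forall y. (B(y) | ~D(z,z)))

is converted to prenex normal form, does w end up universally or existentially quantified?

First replace A → B with ¬A ∨ B.
  ~(exists q. exists w. (~B(q) & D(w,w))) | (forall z. forall y. (B(y) | ~D(z,z)))
Move each ¬ inward, flipping quantifiers it crosses:
  (forall q. forall w. (B(q) | ~D(w,w))) | (forall z. forall y. (B(y) | ~D(z,z)))
All bound variables are already distinct, so no renaming is needed.
Extract every quantifier outward, since the variables are now distinct and don't occur free across branches:
  forall q. forall w. forall z. forall y. (B(q) | ~D(w,w) | B(y) | ~D(z,z))
The quantifier exists w sits under an odd number of negations (counting the antecedent side of each →), so it flips to forall w.

universal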